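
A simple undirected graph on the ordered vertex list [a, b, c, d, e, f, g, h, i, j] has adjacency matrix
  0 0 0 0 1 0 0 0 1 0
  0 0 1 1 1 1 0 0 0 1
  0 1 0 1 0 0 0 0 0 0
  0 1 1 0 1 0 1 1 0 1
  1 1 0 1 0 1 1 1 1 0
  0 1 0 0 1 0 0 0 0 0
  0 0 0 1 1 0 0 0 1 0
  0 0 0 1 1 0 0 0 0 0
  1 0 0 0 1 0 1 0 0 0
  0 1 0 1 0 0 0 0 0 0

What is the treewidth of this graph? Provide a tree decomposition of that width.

Each bag holds 3 vertices, so the decomposition has width 2, which upper-bounds the treewidth. On the other hand G contains the 3-clique {b, d, j}. A clique must lie in a single bag of any decomposition, so no decomposition can have width below 2. Therefore the treewidth is 2.

Treewidth 2.
One such decomposition:
Bags: B1 = {d, e, g}  B2 = {d, e, h}  B3 = {e, g, i}  B4 = {b, d, e}  B5 = {b, d, j}  B6 = {a, e, i}  B7 = {b, e, f}  B8 = {b, c, d}
Tree: B1–B2, B1–B3, B1–B4, B4–B5, B3–B6, B4–B7, B4–B8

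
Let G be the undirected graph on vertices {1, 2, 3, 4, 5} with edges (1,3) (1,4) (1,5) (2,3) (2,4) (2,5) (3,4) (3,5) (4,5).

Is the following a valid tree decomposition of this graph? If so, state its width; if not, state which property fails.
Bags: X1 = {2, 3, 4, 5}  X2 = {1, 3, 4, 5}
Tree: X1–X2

Yes; width 3.

Vertex coverage: the bags together contain {1, 2, 3, 4, 5}, the full vertex set. Edge coverage: each edge of G has both endpoints in at least one bag. Running intersection: for every vertex, the bags containing it form a connected subtree. All three properties hold, so this is a valid tree decomposition of width max|bag| − 1 = 3, and hence tw(G) ≤ 3.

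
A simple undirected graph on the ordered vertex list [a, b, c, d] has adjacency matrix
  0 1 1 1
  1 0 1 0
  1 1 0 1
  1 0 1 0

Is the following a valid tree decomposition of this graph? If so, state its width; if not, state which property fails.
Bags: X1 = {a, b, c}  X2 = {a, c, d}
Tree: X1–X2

Vertex coverage: the bags together contain {a, b, c, d}, the full vertex set. Edge coverage: each edge of G has both endpoints in at least one bag. Running intersection: for every vertex, the bags containing it form a connected subtree. All three properties hold, so this is a valid tree decomposition of width max|bag| − 1 = 2, and hence tw(G) ≤ 2.

Yes; width 2.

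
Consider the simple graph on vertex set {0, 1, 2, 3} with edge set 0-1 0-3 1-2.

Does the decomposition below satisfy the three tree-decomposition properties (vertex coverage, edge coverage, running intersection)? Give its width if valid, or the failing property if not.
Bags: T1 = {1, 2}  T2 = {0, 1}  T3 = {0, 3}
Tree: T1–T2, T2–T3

Yes; width 1.

Vertex coverage: the bags together contain {0, 1, 2, 3}, the full vertex set. Edge coverage: each edge of G has both endpoints in at least one bag. Running intersection: for every vertex, the bags containing it form a connected subtree. All three properties hold, so this is a valid tree decomposition of width max|bag| − 1 = 1, and hence tw(G) ≤ 1.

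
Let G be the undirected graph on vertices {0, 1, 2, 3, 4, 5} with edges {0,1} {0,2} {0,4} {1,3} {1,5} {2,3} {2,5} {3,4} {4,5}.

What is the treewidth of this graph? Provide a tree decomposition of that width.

Treewidth 3.
One optimal decomposition is:
Bags: B1 = {0, 1, 2, 4}  B2 = {1, 2, 4, 5}  B3 = {1, 2, 3, 4}
Tree: B1–B2, B2–B3

Each bag holds 4 vertices, so the decomposition has width 3, which upper-bounds the treewidth. For the lower bound: the 4 vertex sets {0,2}, {1,5}, {4}, {3} are disjoint, each induces a connected subgraph, and every pair is joined by at least one edge of G. Contracting each set to a single vertex therefore yields K_{4} as a minor, and since treewidth is minor-monotone, tw(G) ≥ tw(K_{4}) = 3. Combining the bounds, tw(G) = 3.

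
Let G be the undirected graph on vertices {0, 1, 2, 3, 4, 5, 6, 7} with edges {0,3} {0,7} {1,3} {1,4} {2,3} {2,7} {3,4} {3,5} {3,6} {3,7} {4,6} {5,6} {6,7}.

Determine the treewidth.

2

A width-2 tree decomposition is:
Bags: B1 = {2, 3, 7}  B2 = {3, 6, 7}  B3 = {3, 4, 6}  B4 = {3, 5, 6}  B5 = {1, 3, 4}  B6 = {0, 3, 7}
Tree: B1–B2, B2–B3, B3–B4, B3–B5, B2–B6
The largest bag has 3 vertices, giving width 2; this decomposition certifies tw(G) ≤ 2. On the other hand G contains the 3-clique {0, 3, 7}. A clique must lie in a single bag of any decomposition, so no decomposition can have width below 2. Hence tw(G) = 2 exactly.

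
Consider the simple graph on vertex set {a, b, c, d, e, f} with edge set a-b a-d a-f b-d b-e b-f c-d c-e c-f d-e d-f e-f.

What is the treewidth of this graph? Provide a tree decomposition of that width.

Every bag has size at most 4, so the width is 4 − 1 = 3 and tw(G) ≤ 3. For the lower bound, the 4 vertices {c, d, e, f} are pairwise adjacent, and any tree decomposition puts a clique entirely inside one bag — forcing width ≥ 3. Therefore the treewidth is 3.

Treewidth 3.
Bags: B1 = {b, d, e, f}  B2 = {a, b, d, f}  B3 = {c, d, e, f}
Tree: B1–B2, B1–B3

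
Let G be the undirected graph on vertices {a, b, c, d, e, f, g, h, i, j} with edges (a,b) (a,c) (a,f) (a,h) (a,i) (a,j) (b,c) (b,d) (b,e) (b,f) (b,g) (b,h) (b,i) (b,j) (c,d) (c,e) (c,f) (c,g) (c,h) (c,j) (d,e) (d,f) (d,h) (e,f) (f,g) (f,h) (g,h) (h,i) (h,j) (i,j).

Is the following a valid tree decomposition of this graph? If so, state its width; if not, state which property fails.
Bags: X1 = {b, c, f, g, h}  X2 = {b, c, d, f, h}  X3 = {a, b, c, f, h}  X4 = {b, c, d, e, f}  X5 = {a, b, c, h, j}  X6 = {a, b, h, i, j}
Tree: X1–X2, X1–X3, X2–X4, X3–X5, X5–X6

Vertex coverage: the bags together contain {a, b, c, d, e, f, g, h, i, j}, the full vertex set. Edge coverage: each edge of G has both endpoints in at least one bag. Running intersection: for every vertex, the bags containing it form a connected subtree. All three properties hold, so this is a valid tree decomposition of width max|bag| − 1 = 4, and hence tw(G) ≤ 4.

Yes; width 4.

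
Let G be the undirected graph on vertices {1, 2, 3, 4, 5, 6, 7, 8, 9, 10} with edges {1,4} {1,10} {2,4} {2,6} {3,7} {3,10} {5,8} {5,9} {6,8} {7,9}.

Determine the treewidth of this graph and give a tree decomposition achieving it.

Each bag holds 3 vertices, so the decomposition has width 2, which upper-bounds the treewidth. Since 5–9–7–3–10–1–4–2–6–8–5 is a cycle in G, G is not acyclic. Forests are exactly the graphs of treewidth ≤ 1, so tw(G) ≥ 2. Therefore the treewidth is 2.

Treewidth 2.
One such decomposition:
Bags: B1 = {5, 7, 9}  B2 = {3, 5, 7}  B3 = {3, 5, 10}  B4 = {1, 5, 10}  B5 = {1, 4, 5}  B6 = {2, 4, 5}  B7 = {2, 5, 6}  B8 = {5, 6, 8}
Tree: B1–B2, B2–B3, B3–B4, B4–B5, B5–B6, B6–B7, B7–B8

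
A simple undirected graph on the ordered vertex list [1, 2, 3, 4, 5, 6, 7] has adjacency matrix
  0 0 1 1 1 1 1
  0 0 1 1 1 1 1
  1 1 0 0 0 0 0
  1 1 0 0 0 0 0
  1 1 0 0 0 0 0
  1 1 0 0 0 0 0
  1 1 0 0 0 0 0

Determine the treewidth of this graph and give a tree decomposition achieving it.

Treewidth 2.
Bags: B1 = {1, 2, 6}  B2 = {1, 2, 3}  B3 = {1, 2, 5}  B4 = {1, 2, 4}  B5 = {1, 2, 7}
Tree: B1–B2, B2–B3, B3–B4, B4–B5

The largest bag has 3 vertices, giving width 2; this decomposition certifies tw(G) ≤ 2. Since 1–6–2–3–1 is a cycle in G, G is not acyclic. Forests are exactly the graphs of treewidth ≤ 1, so tw(G) ≥ 2. The upper and lower bounds meet at 2, so that is the treewidth.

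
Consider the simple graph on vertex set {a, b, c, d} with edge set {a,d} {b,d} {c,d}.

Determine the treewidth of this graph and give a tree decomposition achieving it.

Every bag has size at most 2, so the width is 2 − 1 = 1 and tw(G) ≤ 1. Any graph with an edge has treewidth ≥ 1, and G has the edge d–c. Hence tw(G) = 1 exactly.

Treewidth 1.
One such decomposition:
Bags: B1 = {c, d}  B2 = {a, d}  B3 = {b, d}
Tree: B1–B2, B2–B3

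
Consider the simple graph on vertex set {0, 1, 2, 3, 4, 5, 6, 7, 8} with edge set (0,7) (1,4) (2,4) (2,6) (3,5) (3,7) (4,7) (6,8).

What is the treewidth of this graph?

A width-1 tree decomposition is:
Bags: B1 = {4, 7}  B2 = {3, 7}  B3 = {2, 4}  B4 = {3, 5}  B5 = {2, 6}  B6 = {0, 7}  B7 = {6, 8}  B8 = {1, 4}
Tree: B1–B2, B1–B3, B2–B4, B3–B5, B1–B6, B5–B7, B1–B8
Each bag holds 2 vertices, so the decomposition has width 1, which upper-bounds the treewidth. G has an edge, so its treewidth is at least 1. The upper and lower bounds meet at 1, so that is the treewidth.

1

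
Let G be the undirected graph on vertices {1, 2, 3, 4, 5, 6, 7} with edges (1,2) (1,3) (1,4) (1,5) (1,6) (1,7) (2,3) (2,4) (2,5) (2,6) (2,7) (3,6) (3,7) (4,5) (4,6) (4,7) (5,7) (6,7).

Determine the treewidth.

A width-4 tree decomposition is:
Bags: B1 = {1, 2, 4, 6, 7}  B2 = {1, 2, 4, 5, 7}  B3 = {1, 2, 3, 6, 7}
Tree: B1–B2, B1–B3
The largest bag has 5 vertices, giving width 4; this decomposition certifies tw(G) ≤ 4. For the lower bound, the 5 vertices {1, 2, 3, 6, 7} are pairwise adjacent, and any tree decomposition puts a clique entirely inside one bag — forcing width ≥ 4. Hence tw(G) = 4 exactly.

4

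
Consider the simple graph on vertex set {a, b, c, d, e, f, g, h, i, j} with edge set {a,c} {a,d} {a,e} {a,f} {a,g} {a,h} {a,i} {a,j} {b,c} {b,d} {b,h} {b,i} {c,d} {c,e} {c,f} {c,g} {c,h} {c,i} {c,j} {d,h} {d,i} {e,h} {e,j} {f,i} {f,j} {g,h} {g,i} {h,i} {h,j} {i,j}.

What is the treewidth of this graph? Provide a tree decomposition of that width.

Treewidth 4.
Bags: B1 = {a, c, f, i, j}  B2 = {a, c, h, i, j}  B3 = {a, c, g, h, i}  B4 = {a, c, d, h, i}  B5 = {b, c, d, h, i}  B6 = {a, c, e, h, j}
Tree: B1–B2, B2–B3, B3–B4, B4–B5, B2–B6

Every bag has size at most 5, so the width is 5 − 1 = 4 and tw(G) ≤ 4. Conversely, {a, c, e, h, j} is a clique of size 5, and the vertices of any clique must share a bag in every tree decomposition; so some bag has ≥ 5 vertices and tw(G) ≥ 4. Combining the bounds, tw(G) = 4.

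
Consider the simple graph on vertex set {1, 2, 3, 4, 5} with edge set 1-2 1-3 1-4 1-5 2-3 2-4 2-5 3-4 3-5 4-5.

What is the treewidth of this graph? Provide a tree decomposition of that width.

Treewidth 4.
Bags: B1 = {1, 2, 3, 4, 5}
Tree: (single bag)

A single bag containing all 5 vertices is trivially a valid decomposition of width 4. For the lower bound, the 5 vertices {1, 2, 3, 4, 5} are pairwise adjacent, and any tree decomposition puts a clique entirely inside one bag — forcing width ≥ 4. Hence tw(G) = 4 exactly.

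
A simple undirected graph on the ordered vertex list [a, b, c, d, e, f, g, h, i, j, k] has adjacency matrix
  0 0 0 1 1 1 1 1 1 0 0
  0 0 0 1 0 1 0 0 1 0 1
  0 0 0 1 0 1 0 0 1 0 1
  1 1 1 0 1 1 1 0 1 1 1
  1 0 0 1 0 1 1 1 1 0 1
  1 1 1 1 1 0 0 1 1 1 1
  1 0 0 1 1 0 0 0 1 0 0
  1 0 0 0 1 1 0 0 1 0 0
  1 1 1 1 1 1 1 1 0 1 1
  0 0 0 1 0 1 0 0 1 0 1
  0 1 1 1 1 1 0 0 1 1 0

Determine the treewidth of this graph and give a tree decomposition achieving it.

The largest bag has 5 vertices, giving width 4; this decomposition certifies tw(G) ≤ 4. On the other hand G contains the 5-clique {a, d, e, g, i}. A clique must lie in a single bag of any decomposition, so no decomposition can have width below 4. Therefore the treewidth is 4.

Treewidth 4.
One such decomposition:
Bags: B1 = {a, d, e, f, i}  B2 = {d, e, f, i, k}  B3 = {b, d, f, i, k}  B4 = {a, e, f, h, i}  B5 = {c, d, f, i, k}  B6 = {a, d, e, g, i}  B7 = {d, f, i, j, k}
Tree: B1–B2, B2–B3, B1–B4, B3–B5, B1–B6, B2–B7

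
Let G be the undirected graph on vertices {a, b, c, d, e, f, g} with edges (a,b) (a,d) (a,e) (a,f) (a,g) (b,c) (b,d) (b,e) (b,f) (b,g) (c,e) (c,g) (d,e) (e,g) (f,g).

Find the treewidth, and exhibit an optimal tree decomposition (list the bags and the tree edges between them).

Treewidth 3.
Bags: B1 = {b, c, e, g}  B2 = {a, b, e, g}  B3 = {a, b, d, e}  B4 = {a, b, f, g}
Tree: B1–B2, B2–B3, B2–B4

The largest bag has 4 vertices, giving width 3; this decomposition certifies tw(G) ≤ 3. Conversely, {a, b, d, e} is a clique of size 4, and the vertices of any clique must share a bag in every tree decomposition; so some bag has ≥ 4 vertices and tw(G) ≥ 3. The upper and lower bounds meet at 3, so that is the treewidth.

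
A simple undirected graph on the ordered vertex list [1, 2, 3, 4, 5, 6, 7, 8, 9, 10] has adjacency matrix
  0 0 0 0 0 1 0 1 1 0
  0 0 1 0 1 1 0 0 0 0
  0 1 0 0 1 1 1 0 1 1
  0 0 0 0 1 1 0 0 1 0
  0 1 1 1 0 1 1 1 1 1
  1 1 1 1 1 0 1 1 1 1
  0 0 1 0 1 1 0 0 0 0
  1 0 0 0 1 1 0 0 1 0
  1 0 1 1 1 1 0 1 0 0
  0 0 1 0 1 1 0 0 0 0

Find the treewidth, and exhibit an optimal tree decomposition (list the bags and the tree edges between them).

Treewidth 3.
One such decomposition:
Bags: B1 = {3, 5, 6, 9}  B2 = {2, 3, 5, 6}  B3 = {4, 5, 6, 9}  B4 = {5, 6, 8, 9}  B5 = {3, 5, 6, 7}  B6 = {1, 6, 8, 9}  B7 = {3, 5, 6, 10}
Tree: B1–B2, B1–B3, B3–B4, B2–B5, B4–B6, B2–B7

Each bag holds 4 vertices, so the decomposition has width 3, which upper-bounds the treewidth. For the lower bound, the 4 vertices {1, 6, 8, 9} are pairwise adjacent, and any tree decomposition puts a clique entirely inside one bag — forcing width ≥ 3. Therefore the treewidth is 3.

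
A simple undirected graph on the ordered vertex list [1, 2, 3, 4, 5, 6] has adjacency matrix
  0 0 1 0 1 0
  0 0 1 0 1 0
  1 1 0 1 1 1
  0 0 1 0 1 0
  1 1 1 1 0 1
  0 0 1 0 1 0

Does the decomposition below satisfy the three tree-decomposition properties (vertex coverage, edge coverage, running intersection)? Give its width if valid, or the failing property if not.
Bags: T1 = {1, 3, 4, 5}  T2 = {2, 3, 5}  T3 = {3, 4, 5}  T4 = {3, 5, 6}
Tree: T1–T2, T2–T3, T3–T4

No — bags containing vertex 4 are not connected in the tree.

A tree decomposition must satisfy three properties: every vertex lies in some bag; for every edge, both endpoints lie together in some bag; and for every vertex, the bags containing it form a connected subtree. Here bags containing vertex 4 are not connected in the tree, so the decomposition is invalid.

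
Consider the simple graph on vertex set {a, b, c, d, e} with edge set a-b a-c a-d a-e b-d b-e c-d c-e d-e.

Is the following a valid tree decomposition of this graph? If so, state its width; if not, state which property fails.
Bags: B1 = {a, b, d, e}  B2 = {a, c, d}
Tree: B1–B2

No — edge (e,c) lies in no bag.

A tree decomposition must satisfy three properties: every vertex lies in some bag; for every edge, both endpoints lie together in some bag; and for every vertex, the bags containing it form a connected subtree. Here edge (e,c) lies in no bag, so the decomposition is invalid.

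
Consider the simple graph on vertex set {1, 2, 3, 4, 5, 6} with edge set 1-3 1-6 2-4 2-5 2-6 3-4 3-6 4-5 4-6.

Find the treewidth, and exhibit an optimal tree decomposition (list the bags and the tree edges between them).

Every bag has size at most 3, so the width is 3 − 1 = 2 and tw(G) ≤ 2. For the lower bound, the 3 vertices {1, 3, 6} are pairwise adjacent, and any tree decomposition puts a clique entirely inside one bag — forcing width ≥ 2. Therefore the treewidth is 2.

Treewidth 2.
Bags: B1 = {2, 4, 6}  B2 = {3, 4, 6}  B3 = {1, 3, 6}  B4 = {2, 4, 5}
Tree: B1–B2, B2–B3, B1–B4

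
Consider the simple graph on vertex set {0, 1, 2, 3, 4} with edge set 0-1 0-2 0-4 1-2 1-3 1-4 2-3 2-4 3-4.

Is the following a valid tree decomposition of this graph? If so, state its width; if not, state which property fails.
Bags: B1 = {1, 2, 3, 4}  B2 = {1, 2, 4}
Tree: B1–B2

No — vertex 0 appears in no bag.

A tree decomposition must satisfy three properties: every vertex lies in some bag; for every edge, both endpoints lie together in some bag; and for every vertex, the bags containing it form a connected subtree. Here vertex 0 appears in no bag, so the decomposition is invalid.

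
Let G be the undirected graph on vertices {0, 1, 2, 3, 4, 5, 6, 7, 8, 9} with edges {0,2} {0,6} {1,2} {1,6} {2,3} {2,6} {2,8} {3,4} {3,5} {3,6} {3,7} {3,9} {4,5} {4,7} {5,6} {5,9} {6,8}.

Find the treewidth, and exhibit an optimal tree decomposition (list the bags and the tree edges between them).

The largest bag has 3 vertices, giving width 2; this decomposition certifies tw(G) ≤ 2. On the other hand G contains the 3-clique {0, 2, 6}. A clique must lie in a single bag of any decomposition, so no decomposition can have width below 2. Combining the bounds, tw(G) = 2.

Treewidth 2.
One such decomposition:
Bags: B1 = {3, 5, 6}  B2 = {2, 3, 6}  B3 = {2, 6, 8}  B4 = {0, 2, 6}  B5 = {1, 2, 6}  B6 = {3, 5, 9}  B7 = {3, 4, 5}  B8 = {3, 4, 7}
Tree: B1–B2, B2–B3, B2–B4, B4–B5, B1–B6, B6–B7, B7–B8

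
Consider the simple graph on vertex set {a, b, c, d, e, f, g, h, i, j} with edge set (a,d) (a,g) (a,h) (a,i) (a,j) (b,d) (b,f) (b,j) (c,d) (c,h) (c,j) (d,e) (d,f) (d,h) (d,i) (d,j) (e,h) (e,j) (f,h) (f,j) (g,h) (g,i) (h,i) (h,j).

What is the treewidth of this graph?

3

A width-3 tree decomposition is:
Bags: B1 = {a, d, h, j}  B2 = {a, d, h, i}  B3 = {d, e, h, j}  B4 = {d, f, h, j}  B5 = {b, d, f, j}  B6 = {a, g, h, i}  B7 = {c, d, h, j}
Tree: B1–B2, B1–B3, B3–B4, B4–B5, B2–B6, B3–B7
Each bag holds 4 vertices, so the decomposition has width 3, which upper-bounds the treewidth. For the lower bound, the 4 vertices {d, e, h, j} are pairwise adjacent, and any tree decomposition puts a clique entirely inside one bag — forcing width ≥ 3. Hence tw(G) = 3 exactly.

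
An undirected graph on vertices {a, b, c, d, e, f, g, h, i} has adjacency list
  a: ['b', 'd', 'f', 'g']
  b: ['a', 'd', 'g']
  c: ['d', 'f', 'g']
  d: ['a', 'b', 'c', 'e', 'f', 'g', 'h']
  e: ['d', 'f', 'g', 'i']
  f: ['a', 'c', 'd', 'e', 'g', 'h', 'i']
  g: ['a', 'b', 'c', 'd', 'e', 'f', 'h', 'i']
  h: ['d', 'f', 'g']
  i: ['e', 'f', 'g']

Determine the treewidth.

A width-3 tree decomposition is:
Bags: B1 = {a, d, f, g}  B2 = {d, e, f, g}  B3 = {e, f, g, i}  B4 = {c, d, f, g}  B5 = {a, b, d, g}  B6 = {d, f, g, h}
Tree: B1–B2, B2–B3, B1–B4, B1–B5, B1–B6
Each bag holds 4 vertices, so the decomposition has width 3, which upper-bounds the treewidth. Conversely, {d, e, f, g} is a clique of size 4, and the vertices of any clique must share a bag in every tree decomposition; so some bag has ≥ 4 vertices and tw(G) ≥ 3. The upper and lower bounds meet at 3, so that is the treewidth.

3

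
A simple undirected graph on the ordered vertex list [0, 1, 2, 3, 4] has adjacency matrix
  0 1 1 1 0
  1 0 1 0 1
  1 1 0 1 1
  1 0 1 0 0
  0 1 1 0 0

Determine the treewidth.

A width-2 tree decomposition is:
Bags: B1 = {0, 1, 2}  B2 = {1, 2, 4}  B3 = {0, 2, 3}
Tree: B1–B2, B1–B3
The largest bag has 3 vertices, giving width 2; this decomposition certifies tw(G) ≤ 2. Conversely, {0, 1, 2} is a clique of size 3, and the vertices of any clique must share a bag in every tree decomposition; so some bag has ≥ 3 vertices and tw(G) ≥ 2. The upper and lower bounds meet at 2, so that is the treewidth.

2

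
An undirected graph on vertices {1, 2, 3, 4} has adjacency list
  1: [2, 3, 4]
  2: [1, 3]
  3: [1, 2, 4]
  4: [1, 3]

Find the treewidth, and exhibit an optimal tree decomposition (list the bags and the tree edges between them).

The largest bag has 3 vertices, giving width 2; this decomposition certifies tw(G) ≤ 2. On the other hand G contains the 3-clique {1, 2, 3}. A clique must lie in a single bag of any decomposition, so no decomposition can have width below 2. Combining the bounds, tw(G) = 2.

Treewidth 2.
Bags: B1 = {1, 2, 3}  B2 = {1, 3, 4}
Tree: B1–B2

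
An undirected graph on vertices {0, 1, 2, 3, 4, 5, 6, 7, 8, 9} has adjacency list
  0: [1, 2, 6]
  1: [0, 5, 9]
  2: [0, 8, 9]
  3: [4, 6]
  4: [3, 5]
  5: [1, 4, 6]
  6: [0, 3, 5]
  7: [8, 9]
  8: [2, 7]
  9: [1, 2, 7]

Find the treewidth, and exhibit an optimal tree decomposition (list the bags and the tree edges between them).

Each bag holds 3 vertices, so the decomposition has width 2, which upper-bounds the treewidth. For the lower bound, G contains the cycle 7–8–2–9–7, so G is not a forest; only forests have treewidth ≤ 1, hence tw(G) ≥ 2. Hence tw(G) = 2 exactly.

Treewidth 2.
Bags: B1 = {7, 8, 9}  B2 = {2, 8, 9}  B3 = {1, 2, 9}  B4 = {0, 1, 2}  B5 = {0, 1, 5}  B6 = {0, 5, 6}  B7 = {4, 5, 6}  B8 = {3, 4, 6}
Tree: B1–B2, B2–B3, B3–B4, B4–B5, B5–B6, B6–B7, B7–B8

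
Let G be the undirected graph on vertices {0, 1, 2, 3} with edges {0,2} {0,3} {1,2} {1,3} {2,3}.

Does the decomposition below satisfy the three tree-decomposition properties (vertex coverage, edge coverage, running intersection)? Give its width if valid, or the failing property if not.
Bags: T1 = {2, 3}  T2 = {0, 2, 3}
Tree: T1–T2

A tree decomposition must satisfy three properties: every vertex lies in some bag; for every edge, both endpoints lie together in some bag; and for every vertex, the bags containing it form a connected subtree. Here vertex 1 appears in no bag, so the decomposition is invalid.

No — vertex 1 appears in no bag.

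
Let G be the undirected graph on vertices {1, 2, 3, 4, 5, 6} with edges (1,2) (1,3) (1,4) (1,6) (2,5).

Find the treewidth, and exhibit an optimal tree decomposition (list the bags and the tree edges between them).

Treewidth 1.
Bags: B1 = {2, 5}  B2 = {1, 2}  B3 = {1, 3}  B4 = {1, 6}  B5 = {1, 4}
Tree: B1–B2, B2–B3, B2–B4, B3–B5

Every bag has size at most 2, so the width is 2 − 1 = 1 and tw(G) ≤ 1. G has an edge, so its treewidth is at least 1. The upper and lower bounds meet at 1, so that is the treewidth.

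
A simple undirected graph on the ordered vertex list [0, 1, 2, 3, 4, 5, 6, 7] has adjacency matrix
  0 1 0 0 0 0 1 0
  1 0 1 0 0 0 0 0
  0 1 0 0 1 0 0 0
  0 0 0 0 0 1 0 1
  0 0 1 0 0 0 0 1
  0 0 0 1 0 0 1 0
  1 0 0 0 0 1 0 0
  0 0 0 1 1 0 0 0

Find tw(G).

2

A width-2 tree decomposition is:
Bags: B1 = {0, 5, 6}  B2 = {0, 1, 5}  B3 = {1, 2, 5}  B4 = {2, 4, 5}  B5 = {4, 5, 7}  B6 = {3, 5, 7}
Tree: B1–B2, B2–B3, B3–B4, B4–B5, B5–B6
The largest bag has 3 vertices, giving width 2; this decomposition certifies tw(G) ≤ 2. The edges 5–6–0–1–2–4–7–3–5 form a cycle, so G is not a tree and its treewidth is at least 2. Therefore the treewidth is 2.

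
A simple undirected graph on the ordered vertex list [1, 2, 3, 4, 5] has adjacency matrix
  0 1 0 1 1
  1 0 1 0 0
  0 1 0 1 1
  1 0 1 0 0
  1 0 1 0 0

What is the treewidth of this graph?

2

A width-2 tree decomposition is:
Bags: B1 = {1, 3, 4}  B2 = {1, 2, 3}  B3 = {1, 3, 5}
Tree: B1–B2, B2–B3
The largest bag has 3 vertices, giving width 2; this decomposition certifies tw(G) ≤ 2. The edges 1–4–3–2–1 form a cycle, so G is not a tree and its treewidth is at least 2. Combining the bounds, tw(G) = 2.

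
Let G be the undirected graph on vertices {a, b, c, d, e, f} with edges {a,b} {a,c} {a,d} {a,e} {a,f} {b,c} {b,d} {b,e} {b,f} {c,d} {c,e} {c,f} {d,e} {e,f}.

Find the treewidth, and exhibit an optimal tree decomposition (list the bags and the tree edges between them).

Every bag has size at most 5, so the width is 5 − 1 = 4 and tw(G) ≤ 4. Conversely, {a, b, c, d, e} is a clique of size 5, and the vertices of any clique must share a bag in every tree decomposition; so some bag has ≥ 5 vertices and tw(G) ≥ 4. Combining the bounds, tw(G) = 4.

Treewidth 4.
One optimal decomposition is:
Bags: B1 = {a, b, c, d, e}  B2 = {a, b, c, e, f}
Tree: B1–B2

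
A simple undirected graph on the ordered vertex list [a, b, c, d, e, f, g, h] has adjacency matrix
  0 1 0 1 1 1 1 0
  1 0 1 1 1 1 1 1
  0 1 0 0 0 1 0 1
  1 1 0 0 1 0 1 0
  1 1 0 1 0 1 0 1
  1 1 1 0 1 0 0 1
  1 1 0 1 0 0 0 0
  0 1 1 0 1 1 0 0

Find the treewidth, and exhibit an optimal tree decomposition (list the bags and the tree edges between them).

The largest bag has 4 vertices, giving width 3; this decomposition certifies tw(G) ≤ 3. Conversely, {a, b, d, g} is a clique of size 4, and the vertices of any clique must share a bag in every tree decomposition; so some bag has ≥ 4 vertices and tw(G) ≥ 3. Therefore the treewidth is 3.

Treewidth 3.
One optimal decomposition is:
Bags: B1 = {a, b, d, g}  B2 = {a, b, d, e}  B3 = {a, b, e, f}  B4 = {b, e, f, h}  B5 = {b, c, f, h}
Tree: B1–B2, B2–B3, B3–B4, B4–B5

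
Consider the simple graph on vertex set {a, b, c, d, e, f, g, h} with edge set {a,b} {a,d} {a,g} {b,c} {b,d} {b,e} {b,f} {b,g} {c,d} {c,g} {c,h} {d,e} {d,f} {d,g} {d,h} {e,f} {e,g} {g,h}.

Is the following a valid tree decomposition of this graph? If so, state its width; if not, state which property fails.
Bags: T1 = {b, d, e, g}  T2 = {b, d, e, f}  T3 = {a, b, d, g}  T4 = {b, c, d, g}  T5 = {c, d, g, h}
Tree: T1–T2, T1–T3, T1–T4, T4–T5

Yes; width 3.

Vertex coverage: the bags together contain {a, b, c, d, e, f, g, h}, the full vertex set. Edge coverage: each edge of G has both endpoints in at least one bag. Running intersection: for every vertex, the bags containing it form a connected subtree. All three properties hold, so this is a valid tree decomposition of width max|bag| − 1 = 3, and hence tw(G) ≤ 3.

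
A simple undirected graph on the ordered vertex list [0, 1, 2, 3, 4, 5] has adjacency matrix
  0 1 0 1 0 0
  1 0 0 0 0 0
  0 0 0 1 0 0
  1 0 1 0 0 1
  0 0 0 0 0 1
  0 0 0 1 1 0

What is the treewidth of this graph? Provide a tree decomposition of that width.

The largest bag has 2 vertices, giving width 1; this decomposition certifies tw(G) ≤ 1. Since G has at least one edge (e.g. 0–1), it is not an edgeless graph, so tw(G) ≥ 1. The upper and lower bounds meet at 1, so that is the treewidth.

Treewidth 1.
One optimal decomposition is:
Bags: B1 = {0, 1}  B2 = {0, 3}  B3 = {2, 3}  B4 = {3, 5}  B5 = {4, 5}
Tree: B1–B2, B2–B3, B2–B4, B4–B5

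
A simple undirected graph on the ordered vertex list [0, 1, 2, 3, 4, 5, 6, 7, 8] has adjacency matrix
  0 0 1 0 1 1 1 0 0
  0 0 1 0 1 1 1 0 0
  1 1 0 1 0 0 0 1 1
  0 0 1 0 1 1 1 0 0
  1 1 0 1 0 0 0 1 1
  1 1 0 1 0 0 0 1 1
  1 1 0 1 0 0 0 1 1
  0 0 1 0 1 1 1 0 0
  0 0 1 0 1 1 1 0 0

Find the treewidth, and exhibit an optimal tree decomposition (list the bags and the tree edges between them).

Treewidth 4.
One such decomposition:
Bags: B1 = {2, 4, 5, 6, 8}  B2 = {0, 2, 4, 5, 6}  B3 = {2, 3, 4, 5, 6}  B4 = {1, 2, 4, 5, 6}  B5 = {2, 4, 5, 6, 7}
Tree: B1–B2, B2–B3, B3–B4, B4–B5

Each bag holds 5 vertices, so the decomposition has width 4, which upper-bounds the treewidth. For the lower bound: the 5 vertex sets {5,8}, {0,2}, {3,4}, {6}, {1} are disjoint, each induces a connected subgraph, and every pair is joined by at least one edge of G. Contracting each set to a single vertex therefore yields K_{5} as a minor, and since treewidth is minor-monotone, tw(G) ≥ tw(K_{5}) = 4. Hence tw(G) = 4 exactly.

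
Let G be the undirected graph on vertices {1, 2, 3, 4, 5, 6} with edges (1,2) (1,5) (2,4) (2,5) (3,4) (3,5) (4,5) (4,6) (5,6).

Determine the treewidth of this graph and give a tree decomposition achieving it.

Each bag holds 3 vertices, so the decomposition has width 2, which upper-bounds the treewidth. Conversely, {1, 2, 5} is a clique of size 3, and the vertices of any clique must share a bag in every tree decomposition; so some bag has ≥ 3 vertices and tw(G) ≥ 2. The upper and lower bounds meet at 2, so that is the treewidth.

Treewidth 2.
Bags: B1 = {1, 2, 5}  B2 = {2, 4, 5}  B3 = {3, 4, 5}  B4 = {4, 5, 6}
Tree: B1–B2, B2–B3, B2–B4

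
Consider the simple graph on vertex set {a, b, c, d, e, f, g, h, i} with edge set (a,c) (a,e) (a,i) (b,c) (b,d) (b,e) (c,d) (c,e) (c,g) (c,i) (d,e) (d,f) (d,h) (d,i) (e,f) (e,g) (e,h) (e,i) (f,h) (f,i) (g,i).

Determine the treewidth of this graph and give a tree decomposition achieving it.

Every bag has size at most 4, so the width is 4 − 1 = 3 and tw(G) ≤ 3. On the other hand G contains the 4-clique {b, c, d, e}. A clique must lie in a single bag of any decomposition, so no decomposition can have width below 3. Combining the bounds, tw(G) = 3.

Treewidth 3.
Bags: B1 = {d, e, f, i}  B2 = {d, e, f, h}  B3 = {c, d, e, i}  B4 = {b, c, d, e}  B5 = {c, e, g, i}  B6 = {a, c, e, i}
Tree: B1–B2, B1–B3, B3–B4, B3–B5, B5–B6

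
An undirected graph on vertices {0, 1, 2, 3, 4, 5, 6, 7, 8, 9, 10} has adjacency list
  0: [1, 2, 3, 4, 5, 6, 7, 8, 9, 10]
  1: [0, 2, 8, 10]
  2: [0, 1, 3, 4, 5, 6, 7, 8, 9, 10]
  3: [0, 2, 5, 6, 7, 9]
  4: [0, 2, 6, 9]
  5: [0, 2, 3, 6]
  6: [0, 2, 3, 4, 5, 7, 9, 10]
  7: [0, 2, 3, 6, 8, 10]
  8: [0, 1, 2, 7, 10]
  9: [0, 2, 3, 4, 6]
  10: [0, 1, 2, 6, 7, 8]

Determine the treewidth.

A width-4 tree decomposition is:
Bags: B1 = {0, 2, 6, 7, 10}  B2 = {0, 2, 3, 6, 7}  B3 = {0, 2, 7, 8, 10}  B4 = {0, 2, 3, 6, 9}  B5 = {0, 1, 2, 8, 10}  B6 = {0, 2, 3, 5, 6}  B7 = {0, 2, 4, 6, 9}
Tree: B1–B2, B1–B3, B2–B4, B3–B5, B2–B6, B4–B7
Each bag holds 5 vertices, so the decomposition has width 4, which upper-bounds the treewidth. For the lower bound, the 5 vertices {0, 1, 2, 8, 10} are pairwise adjacent, and any tree decomposition puts a clique entirely inside one bag — forcing width ≥ 4. The upper and lower bounds meet at 4, so that is the treewidth.

4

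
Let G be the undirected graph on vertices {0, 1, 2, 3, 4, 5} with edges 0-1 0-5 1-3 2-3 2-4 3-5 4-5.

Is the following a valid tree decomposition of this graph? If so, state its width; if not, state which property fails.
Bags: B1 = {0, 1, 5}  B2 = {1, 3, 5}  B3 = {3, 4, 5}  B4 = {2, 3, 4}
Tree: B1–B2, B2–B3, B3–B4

Yes; width 2.

Vertex coverage: the bags together contain {0, 1, 2, 3, 4, 5}, the full vertex set. Edge coverage: each edge of G has both endpoints in at least one bag. Running intersection: for every vertex, the bags containing it form a connected subtree. All three properties hold, so this is a valid tree decomposition of width max|bag| − 1 = 2, and hence tw(G) ≤ 2.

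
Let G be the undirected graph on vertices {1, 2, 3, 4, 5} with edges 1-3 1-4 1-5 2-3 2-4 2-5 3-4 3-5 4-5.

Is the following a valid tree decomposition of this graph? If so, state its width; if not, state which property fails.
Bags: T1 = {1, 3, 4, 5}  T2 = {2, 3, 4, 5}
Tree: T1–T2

Yes; width 3.

Checking the three conditions: (i) the bags cover all of {1, 2, 3, 4, 5}; (ii) for each edge, some bag contains both endpoints; (iii) the bags containing any fixed vertex form a subtree. All hold, so the decomposition is valid with width 4 − 1 = 3.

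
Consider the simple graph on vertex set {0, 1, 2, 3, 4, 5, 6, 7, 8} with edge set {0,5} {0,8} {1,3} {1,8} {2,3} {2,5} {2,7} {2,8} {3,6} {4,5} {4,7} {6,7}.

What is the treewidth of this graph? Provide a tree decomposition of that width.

Treewidth 3.
One such decomposition:
Bags: B1 = {0, 1, 5, 8}  B2 = {1, 2, 5, 8}  B3 = {1, 2, 3, 5}  B4 = {2, 3, 4, 5}  B5 = {2, 3, 4, 7}  B6 = {3, 4, 6, 7}
Tree: B1–B2, B2–B3, B3–B4, B4–B5, B5–B6

Each bag holds 4 vertices, so the decomposition has width 3, which upper-bounds the treewidth. For the lower bound: the 4 vertex sets {0,1,8}, {5}, {2}, {3,4,6,7} are disjoint, each induces a connected subgraph, and every pair is joined by at least one edge of G. Contracting each set to a single vertex therefore yields K_{4} as a minor, and since treewidth is minor-monotone, tw(G) ≥ tw(K_{4}) = 3. Therefore the treewidth is 3.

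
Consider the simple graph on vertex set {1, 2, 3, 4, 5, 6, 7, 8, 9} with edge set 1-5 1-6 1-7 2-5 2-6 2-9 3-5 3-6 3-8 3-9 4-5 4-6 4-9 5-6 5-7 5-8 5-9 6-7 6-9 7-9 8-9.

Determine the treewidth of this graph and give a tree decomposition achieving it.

The largest bag has 4 vertices, giving width 3; this decomposition certifies tw(G) ≤ 3. On the other hand G contains the 4-clique {3, 5, 8, 9}. A clique must lie in a single bag of any decomposition, so no decomposition can have width below 3. Combining the bounds, tw(G) = 3.

Treewidth 3.
One such decomposition:
Bags: B1 = {3, 5, 6, 9}  B2 = {5, 6, 7, 9}  B3 = {1, 5, 6, 7}  B4 = {2, 5, 6, 9}  B5 = {4, 5, 6, 9}  B6 = {3, 5, 8, 9}
Tree: B1–B2, B2–B3, B1–B4, B2–B5, B1–B6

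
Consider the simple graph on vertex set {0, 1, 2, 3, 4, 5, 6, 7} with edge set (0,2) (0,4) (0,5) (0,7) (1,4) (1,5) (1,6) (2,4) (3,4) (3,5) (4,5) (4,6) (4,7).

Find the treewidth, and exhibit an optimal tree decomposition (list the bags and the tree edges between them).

The largest bag has 3 vertices, giving width 2; this decomposition certifies tw(G) ≤ 2. On the other hand G contains the 3-clique {0, 2, 4}. A clique must lie in a single bag of any decomposition, so no decomposition can have width below 2. The upper and lower bounds meet at 2, so that is the treewidth.

Treewidth 2.
One optimal decomposition is:
Bags: B1 = {1, 4, 5}  B2 = {0, 4, 5}  B3 = {0, 4, 7}  B4 = {3, 4, 5}  B5 = {0, 2, 4}  B6 = {1, 4, 6}
Tree: B1–B2, B2–B3, B2–B4, B2–B5, B1–B6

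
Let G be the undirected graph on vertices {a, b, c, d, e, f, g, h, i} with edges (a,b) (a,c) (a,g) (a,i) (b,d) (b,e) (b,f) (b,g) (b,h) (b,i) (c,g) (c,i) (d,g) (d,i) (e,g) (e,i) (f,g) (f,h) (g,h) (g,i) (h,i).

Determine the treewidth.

A width-3 tree decomposition is:
Bags: B1 = {a, b, g, i}  B2 = {a, c, g, i}  B3 = {b, d, g, i}  B4 = {b, g, h, i}  B5 = {b, e, g, i}  B6 = {b, f, g, h}
Tree: B1–B2, B1–B3, B1–B4, B3–B5, B4–B6
The largest bag has 4 vertices, giving width 3; this decomposition certifies tw(G) ≤ 3. Conversely, {a, c, g, i} is a clique of size 4, and the vertices of any clique must share a bag in every tree decomposition; so some bag has ≥ 4 vertices and tw(G) ≥ 3. Combining the bounds, tw(G) = 3.

3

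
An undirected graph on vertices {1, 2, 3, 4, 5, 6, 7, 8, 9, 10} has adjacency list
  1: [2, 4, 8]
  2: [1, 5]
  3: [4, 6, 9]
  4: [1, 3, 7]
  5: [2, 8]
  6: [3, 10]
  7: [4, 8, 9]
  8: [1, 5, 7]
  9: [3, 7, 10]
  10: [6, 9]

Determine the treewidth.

A width-2 tree decomposition is:
Bags: B1 = {6, 9, 10}  B2 = {3, 6, 9}  B3 = {3, 7, 9}  B4 = {3, 4, 7}  B5 = {4, 7, 8}  B6 = {1, 4, 8}  B7 = {1, 5, 8}  B8 = {1, 2, 5}
Tree: B1–B2, B2–B3, B3–B4, B4–B5, B5–B6, B6–B7, B7–B8
Every bag has size at most 3, so the width is 3 − 1 = 2 and tw(G) ≤ 2. The edges 10–6–3–9–10 form a cycle, so G is not a tree and its treewidth is at least 2. The upper and lower bounds meet at 2, so that is the treewidth.

2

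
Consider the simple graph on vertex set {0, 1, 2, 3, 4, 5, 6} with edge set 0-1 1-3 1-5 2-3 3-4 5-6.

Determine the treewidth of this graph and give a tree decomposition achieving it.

Treewidth 1.
One optimal decomposition is:
Bags: B1 = {2, 3}  B2 = {1, 3}  B3 = {1, 5}  B4 = {5, 6}  B5 = {3, 4}  B6 = {0, 1}
Tree: B1–B2, B2–B3, B3–B4, B2–B5, B2–B6

Each bag holds 2 vertices, so the decomposition has width 1, which upper-bounds the treewidth. Any graph with an edge has treewidth ≥ 1, and G has the edge 2–3. Hence tw(G) = 1 exactly.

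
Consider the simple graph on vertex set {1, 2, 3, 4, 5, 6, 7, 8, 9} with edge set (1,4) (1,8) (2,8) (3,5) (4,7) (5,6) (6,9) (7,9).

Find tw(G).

A width-1 tree decomposition is:
Bags: B1 = {3, 5}  B2 = {5, 6}  B3 = {6, 9}  B4 = {7, 9}  B5 = {4, 7}  B6 = {1, 4}  B7 = {1, 8}  B8 = {2, 8}
Tree: B1–B2, B2–B3, B3–B4, B4–B5, B5–B6, B6–B7, B7–B8
Every bag has size at most 2, so the width is 2 − 1 = 1 and tw(G) ≤ 1. G has an edge, so its treewidth is at least 1. The upper and lower bounds meet at 1, so that is the treewidth.

1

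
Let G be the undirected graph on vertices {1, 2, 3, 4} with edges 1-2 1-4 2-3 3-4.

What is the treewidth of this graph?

A width-2 tree decomposition is:
Bags: B1 = {1, 2, 4}  B2 = {2, 3, 4}
Tree: B1–B2
Each bag holds 3 vertices, so the decomposition has width 2, which upper-bounds the treewidth. The edges 4–1–2–3–4 form a cycle, so G is not a tree and its treewidth is at least 2. The upper and lower bounds meet at 2, so that is the treewidth.

2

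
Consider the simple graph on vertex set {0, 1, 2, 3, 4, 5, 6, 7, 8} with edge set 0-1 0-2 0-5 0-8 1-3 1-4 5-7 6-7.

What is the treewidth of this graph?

1

A width-1 tree decomposition is:
Bags: B1 = {5, 7}  B2 = {0, 5}  B3 = {6, 7}  B4 = {0, 1}  B5 = {0, 8}  B6 = {1, 3}  B7 = {1, 4}  B8 = {0, 2}
Tree: B1–B2, B1–B3, B2–B4, B4–B5, B4–B6, B4–B7, B4–B8
Each bag holds 2 vertices, so the decomposition has width 1, which upper-bounds the treewidth. Any graph with an edge has treewidth ≥ 1, and G has the edge 5–7. Combining the bounds, tw(G) = 1.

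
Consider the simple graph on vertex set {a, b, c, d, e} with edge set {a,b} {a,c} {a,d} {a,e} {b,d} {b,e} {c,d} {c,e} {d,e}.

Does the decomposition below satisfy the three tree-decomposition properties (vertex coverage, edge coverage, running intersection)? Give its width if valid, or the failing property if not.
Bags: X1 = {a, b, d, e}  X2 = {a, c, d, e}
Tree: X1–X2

Yes; width 3.

Checking the three conditions: (i) the bags cover all of {a, b, c, d, e}; (ii) for each edge, some bag contains both endpoints; (iii) the bags containing any fixed vertex form a subtree. All hold, so the decomposition is valid with width 4 − 1 = 3.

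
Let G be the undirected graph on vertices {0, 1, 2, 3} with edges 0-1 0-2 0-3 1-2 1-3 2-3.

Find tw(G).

A width-3 tree decomposition is:
Bags: B1 = {0, 1, 2, 3}
Tree: (single bag)
With just one bag of size 4, the width is 4 − 1 = 3, so tw(G) ≤ 3. Conversely, {0, 1, 2, 3} is a clique of size 4, and the vertices of any clique must share a bag in every tree decomposition; so some bag has ≥ 4 vertices and tw(G) ≥ 3. The upper and lower bounds meet at 3, so that is the treewidth.

3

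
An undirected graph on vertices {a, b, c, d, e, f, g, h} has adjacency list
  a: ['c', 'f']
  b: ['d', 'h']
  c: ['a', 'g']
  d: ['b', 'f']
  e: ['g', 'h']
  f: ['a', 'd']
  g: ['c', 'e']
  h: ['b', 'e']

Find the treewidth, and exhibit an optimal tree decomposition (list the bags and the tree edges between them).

Each bag holds 3 vertices, so the decomposition has width 2, which upper-bounds the treewidth. The edges f–d–b–h–e–g–c–a–f form a cycle, so G is not a tree and its treewidth is at least 2. Combining the bounds, tw(G) = 2.

Treewidth 2.
One optimal decomposition is:
Bags: B1 = {b, d, f}  B2 = {b, f, h}  B3 = {e, f, h}  B4 = {e, f, g}  B5 = {c, f, g}  B6 = {a, c, f}
Tree: B1–B2, B2–B3, B3–B4, B4–B5, B5–B6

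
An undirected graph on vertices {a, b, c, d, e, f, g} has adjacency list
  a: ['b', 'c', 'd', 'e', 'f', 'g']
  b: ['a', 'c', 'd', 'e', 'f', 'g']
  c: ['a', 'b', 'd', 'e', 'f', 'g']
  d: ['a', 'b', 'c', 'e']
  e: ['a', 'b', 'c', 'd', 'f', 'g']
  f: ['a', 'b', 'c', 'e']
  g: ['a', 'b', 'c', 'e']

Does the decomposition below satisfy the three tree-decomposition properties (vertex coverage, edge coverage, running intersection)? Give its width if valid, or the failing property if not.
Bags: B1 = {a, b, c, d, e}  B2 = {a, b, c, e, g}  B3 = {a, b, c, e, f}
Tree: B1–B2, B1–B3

Vertex coverage: the bags together contain {a, b, c, d, e, f, g}, the full vertex set. Edge coverage: each edge of G has both endpoints in at least one bag. Running intersection: for every vertex, the bags containing it form a connected subtree. All three properties hold, so this is a valid tree decomposition of width max|bag| − 1 = 4, and hence tw(G) ≤ 4.

Yes; width 4.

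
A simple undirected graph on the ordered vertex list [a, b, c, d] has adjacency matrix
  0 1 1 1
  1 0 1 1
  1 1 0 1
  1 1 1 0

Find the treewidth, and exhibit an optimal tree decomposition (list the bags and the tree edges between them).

Treewidth 3.
Bags: B1 = {a, b, c, d}
Tree: (single bag)

A single bag containing all 4 vertices is trivially a valid decomposition of width 3. For the lower bound, the 4 vertices {a, b, c, d} are pairwise adjacent, and any tree decomposition puts a clique entirely inside one bag — forcing width ≥ 3. Therefore the treewidth is 3.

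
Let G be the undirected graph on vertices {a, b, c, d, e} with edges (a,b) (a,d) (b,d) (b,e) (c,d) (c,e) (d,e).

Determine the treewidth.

2

A width-2 tree decomposition is:
Bags: B1 = {b, d, e}  B2 = {c, d, e}  B3 = {a, b, d}
Tree: B1–B2, B1–B3
The largest bag has 3 vertices, giving width 2; this decomposition certifies tw(G) ≤ 2. On the other hand G contains the 3-clique {c, d, e}. A clique must lie in a single bag of any decomposition, so no decomposition can have width below 2. The upper and lower bounds meet at 2, so that is the treewidth.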